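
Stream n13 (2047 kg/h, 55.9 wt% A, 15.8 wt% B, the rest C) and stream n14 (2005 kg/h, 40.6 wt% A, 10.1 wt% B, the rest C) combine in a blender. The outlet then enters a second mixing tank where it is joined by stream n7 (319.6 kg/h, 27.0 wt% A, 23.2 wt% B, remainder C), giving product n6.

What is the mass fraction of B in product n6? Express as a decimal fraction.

Overall, product flow = 4371.6 kg/h.
B in = 2047×0.158 + 2005×0.101 + 319.6×0.232 = 600.08 kg/h.
B fraction in n6 = 0.1373.

0.1373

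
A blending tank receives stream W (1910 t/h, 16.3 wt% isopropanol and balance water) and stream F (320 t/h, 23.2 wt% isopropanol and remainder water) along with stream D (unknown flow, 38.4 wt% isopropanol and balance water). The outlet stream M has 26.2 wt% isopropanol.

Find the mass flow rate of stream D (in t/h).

Let D be the unknown flow. Total out = 2230 + D.
isopropanol balance: 385.57 + 0.384·D = 0.262·(2230 + D)
(0.384 − 0.262)·D = 0.262×2230 − 385.57 = 198.69
D = 198.69 / 0.122 = 1628.6 t/h

1629 t/h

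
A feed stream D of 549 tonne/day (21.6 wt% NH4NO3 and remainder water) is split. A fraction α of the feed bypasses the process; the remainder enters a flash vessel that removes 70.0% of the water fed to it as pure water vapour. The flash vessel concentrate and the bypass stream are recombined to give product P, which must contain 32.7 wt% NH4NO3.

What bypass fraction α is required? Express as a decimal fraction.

All 549×0.216 = 118.58 tonne/day of NH4NO3 reaches P, so P = 118.58/0.327 = 362.64 tonne/day and vapour = 186.36 tonne/day.
The evaporator receives (1−α)·549 of feed at 0.784 water and removes 0.700 of that water:
0.700×0.784×(1−α)×549 = 186.36
(1−α) = 186.36/301.29 = 0.6185;  α = 0.3815.

0.381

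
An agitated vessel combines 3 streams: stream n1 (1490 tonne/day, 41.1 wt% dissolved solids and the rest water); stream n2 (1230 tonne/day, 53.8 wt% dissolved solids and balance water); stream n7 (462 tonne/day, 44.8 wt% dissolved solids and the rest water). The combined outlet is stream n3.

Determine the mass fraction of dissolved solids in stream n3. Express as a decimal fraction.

Total flow out = 1490 + 1230 + 462 = 3182 tonne/day.
dissolved solids in = 1490×0.411 + 1230×0.538 + 462×0.448 = 1481.1 tonne/day.
dissolved solids mass fraction in n3 = 1481.1/3182 = 0.465.

0.465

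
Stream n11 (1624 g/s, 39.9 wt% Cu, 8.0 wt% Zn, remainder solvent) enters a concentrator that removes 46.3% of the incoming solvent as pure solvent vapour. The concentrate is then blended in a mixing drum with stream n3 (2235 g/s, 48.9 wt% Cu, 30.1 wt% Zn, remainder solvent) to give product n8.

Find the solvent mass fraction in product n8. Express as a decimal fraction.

Vapour removed = 0.463×0.521×1624 = 391.75 g/s; concentrate = 1232.3 g/s.
solvent reaching the mixer = 454.36 (from concentrate) + 2235×0.210 = 923.71 g/s.
Product flow = 1232.3 + 2235 = 3467.3 g/s; solvent fraction = 0.266.

0.266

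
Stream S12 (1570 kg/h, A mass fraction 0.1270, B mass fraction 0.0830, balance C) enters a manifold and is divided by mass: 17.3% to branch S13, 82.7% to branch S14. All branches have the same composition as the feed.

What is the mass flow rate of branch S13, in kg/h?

271.6 kg/h

Branch S13 flow = 0.173×1570 = 271.61 kg/h.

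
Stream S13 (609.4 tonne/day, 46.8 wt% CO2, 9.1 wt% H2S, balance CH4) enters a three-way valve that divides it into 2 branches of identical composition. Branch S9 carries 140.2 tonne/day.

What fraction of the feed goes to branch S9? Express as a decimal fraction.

Fraction to S9 = 140.2/609.4 = 0.2301.

0.230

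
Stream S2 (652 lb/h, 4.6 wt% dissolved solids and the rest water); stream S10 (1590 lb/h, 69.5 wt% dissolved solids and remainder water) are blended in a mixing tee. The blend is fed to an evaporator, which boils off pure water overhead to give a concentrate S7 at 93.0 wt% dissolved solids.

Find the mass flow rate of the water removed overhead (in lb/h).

dissolved solids entering = 652×0.046 + 1590×0.695 = 1135 lb/h.
All dissolved solids reports to S7, so S7 = 1135/0.930 = 1220.5 lb/h.
Total feed = 2242 lb/h; overhead = 2242 − 1220.5 = 1021.5 lb/h.

1022 lb/h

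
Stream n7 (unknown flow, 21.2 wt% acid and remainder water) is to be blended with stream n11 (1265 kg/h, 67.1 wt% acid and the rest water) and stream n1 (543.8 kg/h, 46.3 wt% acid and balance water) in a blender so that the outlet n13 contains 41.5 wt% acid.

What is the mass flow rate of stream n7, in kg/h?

Let n7 be the unknown flow. Total out = 1808.8 + n7.
acid balance: 1100.6 + 0.212·n7 = 0.415·(1808.8 + n7)
(0.212 − 0.415)·n7 = 0.415×1808.8 − 1100.6 = -349.94
n7 = -349.94 / -0.203 = 1723.9 kg/h

1724 kg/h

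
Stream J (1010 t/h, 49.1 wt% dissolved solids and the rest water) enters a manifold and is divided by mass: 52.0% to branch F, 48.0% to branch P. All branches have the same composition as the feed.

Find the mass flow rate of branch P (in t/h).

Branch P flow = 0.480×1010 = 484.8 t/h.

484.8 t/h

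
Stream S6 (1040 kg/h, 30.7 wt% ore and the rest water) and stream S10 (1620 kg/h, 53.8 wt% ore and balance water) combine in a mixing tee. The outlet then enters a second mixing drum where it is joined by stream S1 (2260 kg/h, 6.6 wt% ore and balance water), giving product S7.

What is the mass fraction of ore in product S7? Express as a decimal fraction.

Overall, product flow = 4920 kg/h.
ore in = 1040×0.307 + 1620×0.538 + 2260×0.066 = 1340 kg/h.
ore fraction in S7 = 0.272.

0.272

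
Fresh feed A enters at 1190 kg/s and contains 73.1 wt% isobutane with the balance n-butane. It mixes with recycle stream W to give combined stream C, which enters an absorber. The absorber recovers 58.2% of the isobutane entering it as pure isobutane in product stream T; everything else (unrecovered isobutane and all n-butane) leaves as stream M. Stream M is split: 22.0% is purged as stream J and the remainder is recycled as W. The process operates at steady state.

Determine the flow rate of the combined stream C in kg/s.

2746 kg/s

n-butane enters only via A and leaves only via the purge: 1190×0.269 = 0.220×(n-butane in M), and the absorber passes all n-butane, so n-butane in C = n-butane in M = 1455 kg/s.
isobutane in C: m_A = 1190×0.731 + (1−0.220)·(1−0.582)·m_A, so m_A = 869.89/0.6740 = 1290.7 kg/s.
C = 1290.7 + 1455 = 2745.8 kg/s.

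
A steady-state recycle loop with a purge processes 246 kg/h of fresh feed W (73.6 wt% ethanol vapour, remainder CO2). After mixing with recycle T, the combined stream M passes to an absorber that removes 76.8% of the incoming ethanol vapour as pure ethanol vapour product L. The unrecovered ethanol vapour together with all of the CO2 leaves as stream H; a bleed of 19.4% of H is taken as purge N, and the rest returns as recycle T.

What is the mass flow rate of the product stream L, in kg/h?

171 kg/h

ethanol vapour in M: m_A = 246×0.736 + (1−0.194)·(1−0.768)·m_A, so m_A = 181.06/0.8130 = 222.7 kg/h.
Product L = 0.768×222.7 = 171.03 kg/h.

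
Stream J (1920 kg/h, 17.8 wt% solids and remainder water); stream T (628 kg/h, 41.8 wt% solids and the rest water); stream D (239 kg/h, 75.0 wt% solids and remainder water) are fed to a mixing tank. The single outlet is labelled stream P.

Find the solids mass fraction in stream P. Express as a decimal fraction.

Total flow out = 1920 + 628 + 239 = 2787 kg/h.
solids in = 1920×0.178 + 628×0.418 + 239×0.750 = 783.51 kg/h.
solids mass fraction in P = 783.51/2787 = 0.281.

0.281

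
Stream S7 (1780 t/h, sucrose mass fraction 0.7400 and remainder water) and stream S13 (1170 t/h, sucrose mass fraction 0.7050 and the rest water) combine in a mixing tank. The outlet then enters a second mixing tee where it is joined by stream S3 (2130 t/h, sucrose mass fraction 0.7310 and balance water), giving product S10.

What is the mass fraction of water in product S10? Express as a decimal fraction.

0.2718

Overall, product flow = 5080 t/h.
water in = 1780×0.260 + 1170×0.295 + 2130×0.269 = 1380.9 t/h.
water fraction in S10 = 0.2718.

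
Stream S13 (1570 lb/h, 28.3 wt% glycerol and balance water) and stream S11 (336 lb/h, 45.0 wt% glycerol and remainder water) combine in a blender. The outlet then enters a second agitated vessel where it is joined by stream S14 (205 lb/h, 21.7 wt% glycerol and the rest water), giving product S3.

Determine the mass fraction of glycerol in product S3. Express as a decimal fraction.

0.303

Overall, product flow = 2111 lb/h.
glycerol in = 1570×0.283 + 336×0.450 + 205×0.217 = 640 lb/h.
glycerol fraction in S3 = 0.303.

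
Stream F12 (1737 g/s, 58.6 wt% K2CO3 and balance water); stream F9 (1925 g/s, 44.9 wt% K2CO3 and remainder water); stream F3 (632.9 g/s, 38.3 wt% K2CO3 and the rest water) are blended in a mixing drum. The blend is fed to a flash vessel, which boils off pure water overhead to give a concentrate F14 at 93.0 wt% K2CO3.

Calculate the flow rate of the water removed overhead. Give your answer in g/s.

2010 g/s

K2CO3 entering = 1737×0.586 + 1925×0.449 + 632.9×0.383 = 2124.6 g/s.
All K2CO3 reports to F14, so F14 = 2124.6/0.930 = 2284.5 g/s.
Total feed = 4294.9 g/s; overhead = 4294.9 − 2284.5 = 2010.4 g/s.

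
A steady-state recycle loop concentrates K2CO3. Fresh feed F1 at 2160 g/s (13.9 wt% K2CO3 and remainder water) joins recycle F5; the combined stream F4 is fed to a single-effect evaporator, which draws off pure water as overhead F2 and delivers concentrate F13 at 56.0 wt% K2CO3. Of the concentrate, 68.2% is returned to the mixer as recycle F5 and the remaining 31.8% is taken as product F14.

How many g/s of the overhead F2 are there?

1624 g/s

Overall K2CO3 balance (none leaves overhead): K2CO3 in fresh feed = K2CO3 in product, i.e. 2160×0.139 = (1−0.682)·F13·0.560.
F13 = 300.24/(0.560×0.318) = 1686 g/s.
Recycle F5 = 0.682×1686 = 1149.8 g/s.
Combined feed F4 = 2160 + 1149.8 = 3309.8 g/s.
Overhead F2 = F4 − F13 = 3309.8 − 1686 = 1623.9 g/s.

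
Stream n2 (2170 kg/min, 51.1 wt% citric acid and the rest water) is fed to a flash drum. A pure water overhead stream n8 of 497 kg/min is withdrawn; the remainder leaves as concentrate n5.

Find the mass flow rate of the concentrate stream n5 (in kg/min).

1673 kg/min

Concentrate = 2170 − 497 = 1673 kg/min.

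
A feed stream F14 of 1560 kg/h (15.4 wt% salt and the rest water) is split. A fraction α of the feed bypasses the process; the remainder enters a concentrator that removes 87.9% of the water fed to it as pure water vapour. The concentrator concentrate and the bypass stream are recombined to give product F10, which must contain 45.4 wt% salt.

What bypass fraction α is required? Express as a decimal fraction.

0.111

All 1560×0.154 = 240.24 kg/h of salt reaches F10, so F10 = 240.24/0.454 = 529.16 kg/h and vapour = 1030.8 kg/h.
The evaporator receives (1−α)·1560 of feed at 0.846 water and removes 0.879 of that water:
0.879×0.846×(1−α)×1560 = 1030.8
(1−α) = 1030.8/1160.1 = 0.8886;  α = 0.1114.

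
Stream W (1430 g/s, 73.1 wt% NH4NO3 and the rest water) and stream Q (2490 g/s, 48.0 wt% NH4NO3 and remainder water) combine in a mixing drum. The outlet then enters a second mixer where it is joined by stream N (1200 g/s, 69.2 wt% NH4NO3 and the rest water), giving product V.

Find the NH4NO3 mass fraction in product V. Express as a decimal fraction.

0.600

Overall, product flow = 5120 g/s.
NH4NO3 in = 1430×0.731 + 2490×0.480 + 1200×0.692 = 3070.9 g/s.
NH4NO3 fraction in V = 0.600.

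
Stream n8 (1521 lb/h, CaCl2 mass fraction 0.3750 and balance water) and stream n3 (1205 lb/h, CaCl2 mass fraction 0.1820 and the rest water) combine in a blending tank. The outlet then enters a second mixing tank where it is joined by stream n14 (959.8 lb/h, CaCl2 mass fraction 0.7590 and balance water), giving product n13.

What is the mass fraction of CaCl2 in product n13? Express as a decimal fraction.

0.4119

Overall, product flow = 3685.8 lb/h.
CaCl2 in = 1521×0.375 + 1205×0.182 + 959.8×0.759 = 1518.2 lb/h.
CaCl2 fraction in n13 = 0.4119.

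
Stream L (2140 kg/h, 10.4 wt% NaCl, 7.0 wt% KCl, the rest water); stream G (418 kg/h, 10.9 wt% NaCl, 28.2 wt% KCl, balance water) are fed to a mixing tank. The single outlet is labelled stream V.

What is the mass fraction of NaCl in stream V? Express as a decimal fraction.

Total flow out = 2140 + 418 = 2558 kg/h.
NaCl in = 2140×0.104 + 418×0.109 = 268.12 kg/h.
NaCl mass fraction in V = 268.12/2558 = 0.105.

0.105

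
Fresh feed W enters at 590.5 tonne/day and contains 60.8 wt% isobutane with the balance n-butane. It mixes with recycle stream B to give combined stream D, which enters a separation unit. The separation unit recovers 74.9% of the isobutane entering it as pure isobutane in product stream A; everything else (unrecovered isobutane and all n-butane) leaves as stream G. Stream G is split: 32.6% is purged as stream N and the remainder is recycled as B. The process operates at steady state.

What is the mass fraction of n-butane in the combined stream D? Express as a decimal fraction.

0.6217

n-butane enters only via W and leaves only via the purge: 590.5×0.392 = 0.326×(n-butane in G), and the separation unit passes all n-butane, so n-butane in D = n-butane in G = 710.05 tonne/day.
isobutane in D: m_A = 590.5×0.608 + (1−0.326)·(1−0.749)·m_A, so m_A = 359.02/0.8308 = 432.13 tonne/day.
D = 432.13 + 710.05 = 1142.2 tonne/day.
n-butane fraction in D = 710.05/1142.2 = 0.6217.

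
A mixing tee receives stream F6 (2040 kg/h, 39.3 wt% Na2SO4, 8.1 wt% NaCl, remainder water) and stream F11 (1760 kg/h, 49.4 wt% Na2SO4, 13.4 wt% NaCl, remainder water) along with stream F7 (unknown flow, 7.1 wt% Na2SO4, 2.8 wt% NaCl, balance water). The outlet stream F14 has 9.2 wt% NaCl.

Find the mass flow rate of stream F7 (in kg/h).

804.4 kg/h

Let F7 be the unknown flow. Total out = 3800 + F7.
NaCl balance: 401.08 + 0.028·F7 = 0.092·(3800 + F7)
(0.028 − 0.092)·F7 = 0.092×3800 − 401.08 = -51.48
F7 = -51.48 / -0.064 = 804.38 kg/h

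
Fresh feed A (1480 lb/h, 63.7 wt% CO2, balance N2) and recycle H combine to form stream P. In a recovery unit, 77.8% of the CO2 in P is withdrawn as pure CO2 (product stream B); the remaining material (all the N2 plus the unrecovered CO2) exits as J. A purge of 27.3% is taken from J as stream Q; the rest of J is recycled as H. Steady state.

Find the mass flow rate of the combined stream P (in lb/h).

N2 enters only via A and leaves only via the purge: 1480×0.363 = 0.273×(N2 in J), and the recovery unit passes all N2, so N2 in P = N2 in J = 1967.9 lb/h.
CO2 in P: m_A = 1480×0.637 + (1−0.273)·(1−0.778)·m_A, so m_A = 942.76/0.8386 = 1124.2 lb/h.
P = 1124.2 + 1967.9 = 3092.1 lb/h.

3092 lb/h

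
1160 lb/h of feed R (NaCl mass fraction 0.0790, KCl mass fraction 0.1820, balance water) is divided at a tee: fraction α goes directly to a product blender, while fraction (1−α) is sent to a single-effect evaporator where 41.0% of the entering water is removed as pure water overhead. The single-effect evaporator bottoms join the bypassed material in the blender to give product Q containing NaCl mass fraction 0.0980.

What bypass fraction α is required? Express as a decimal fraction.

0.360

All 1160×0.079 = 91.64 lb/h of NaCl reaches Q, so Q = 91.64/0.098 = 935.1 lb/h and vapour = 224.9 lb/h.
The evaporator receives (1−α)·1160 of feed at 0.739 water and removes 0.410 of that water:
0.410×0.739×(1−α)×1160 = 224.9
(1−α) = 224.9/351.47 = 0.6399;  α = 0.3601.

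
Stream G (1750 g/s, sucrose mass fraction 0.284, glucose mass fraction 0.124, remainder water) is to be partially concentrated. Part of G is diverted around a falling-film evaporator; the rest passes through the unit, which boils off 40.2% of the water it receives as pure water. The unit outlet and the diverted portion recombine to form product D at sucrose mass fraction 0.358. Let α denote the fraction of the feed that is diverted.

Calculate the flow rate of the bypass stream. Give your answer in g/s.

230 g/s

All 1750×0.284 = 497 g/s of sucrose reaches D, so D = 497/0.358 = 1388.3 g/s and vapour = 361.73 g/s.
The evaporator receives (1−α)·1750 of feed at 0.592 water and removes 0.402 of that water:
0.402×0.592×(1−α)×1750 = 361.73
(1−α) = 361.73/416.47 = 0.8686;  α = 0.1314.
Bypass flow = 0.1314×1750 = 230.02 g/s.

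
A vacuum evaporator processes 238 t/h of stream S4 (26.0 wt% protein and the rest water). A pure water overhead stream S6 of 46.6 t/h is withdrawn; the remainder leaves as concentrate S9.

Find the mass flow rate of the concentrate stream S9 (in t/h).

Concentrate = 238 − 46.6 = 191.4 t/h.

191.4 t/h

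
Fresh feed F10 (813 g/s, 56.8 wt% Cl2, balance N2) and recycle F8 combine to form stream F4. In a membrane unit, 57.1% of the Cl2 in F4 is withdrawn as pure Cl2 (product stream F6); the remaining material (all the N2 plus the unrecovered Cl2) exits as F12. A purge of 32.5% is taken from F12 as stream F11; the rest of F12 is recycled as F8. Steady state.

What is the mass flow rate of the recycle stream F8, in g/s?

N2 enters only via F10 and leaves only via the purge: 813×0.432 = 0.325×(N2 in F12), and the membrane unit passes all N2, so N2 in F4 = N2 in F12 = 1080.7 g/s.
Cl2 in F4: m_A = 813×0.568 + (1−0.325)·(1−0.571)·m_A, so m_A = 461.78/0.7104 = 650.01 g/s.
F12 = (1−0.571)×650.01 + 1080.7 = 1359.5 g/s.
Recycle F8 = (1−0.325)×1359.5 = 917.68 g/s.

917.7 g/s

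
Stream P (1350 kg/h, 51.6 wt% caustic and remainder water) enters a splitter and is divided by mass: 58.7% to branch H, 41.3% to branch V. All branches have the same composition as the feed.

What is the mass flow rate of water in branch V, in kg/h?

Branch V total = 0.413×1350 = 557.55 kg/h.
water in V = 0.484×557.55 = 269.85 kg/h.

269.9 kg/h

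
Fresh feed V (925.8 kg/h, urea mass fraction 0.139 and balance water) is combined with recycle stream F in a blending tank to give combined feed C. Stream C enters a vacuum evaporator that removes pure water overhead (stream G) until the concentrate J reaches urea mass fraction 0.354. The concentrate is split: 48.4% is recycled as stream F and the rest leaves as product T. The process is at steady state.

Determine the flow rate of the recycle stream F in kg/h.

341 kg/h

Overall urea balance (none leaves overhead): urea in fresh feed = urea in product, i.e. 925.8×0.139 = (1−0.484)·J·0.354.
J = 128.69/(0.354×0.516) = 704.5 kg/h.
Recycle F = 0.484×704.5 = 340.98 kg/h.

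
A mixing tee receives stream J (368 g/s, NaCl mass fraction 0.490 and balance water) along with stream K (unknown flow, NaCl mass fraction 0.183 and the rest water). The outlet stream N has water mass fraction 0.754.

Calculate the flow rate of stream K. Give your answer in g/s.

1425 g/s

Let K be the unknown flow. Total out = 368 + K.
water balance: 187.68 + 0.817·K = 0.754·(368 + K)
(0.817 − 0.754)·K = 0.754×368 − 187.68 = 89.792
K = 89.792 / 0.063 = 1425.3 g/s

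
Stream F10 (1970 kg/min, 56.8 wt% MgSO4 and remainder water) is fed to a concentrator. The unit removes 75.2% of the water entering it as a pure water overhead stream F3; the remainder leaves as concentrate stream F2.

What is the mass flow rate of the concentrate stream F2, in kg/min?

water entering = 1970×0.432 = 851.04 kg/min; overhead removed = 0.752×851.04 = 639.98 kg/min.
Concentrate = 1970 − 639.98 = 1330 kg/min.

1330 kg/min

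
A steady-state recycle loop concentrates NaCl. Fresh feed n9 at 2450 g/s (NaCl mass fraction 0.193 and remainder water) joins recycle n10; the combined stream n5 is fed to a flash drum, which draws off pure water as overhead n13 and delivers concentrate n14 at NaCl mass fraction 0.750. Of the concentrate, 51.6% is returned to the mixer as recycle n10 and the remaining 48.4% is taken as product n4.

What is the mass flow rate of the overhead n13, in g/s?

Overall NaCl balance (none leaves overhead): NaCl in fresh feed = NaCl in product, i.e. 2450×0.193 = (1−0.516)·n14·0.750.
n14 = 472.85/(0.750×0.484) = 1302.6 g/s.
Recycle n10 = 0.516×1302.6 = 672.15 g/s.
Combined feed n5 = 2450 + 672.15 = 3122.2 g/s.
Overhead n13 = n5 − n14 = 3122.2 − 1302.6 = 1819.5 g/s.

1820 g/s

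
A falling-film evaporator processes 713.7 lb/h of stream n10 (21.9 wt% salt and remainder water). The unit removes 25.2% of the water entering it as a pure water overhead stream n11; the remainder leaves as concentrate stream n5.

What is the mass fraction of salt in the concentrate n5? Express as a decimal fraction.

salt is not removed: 713.7×0.219 = 156.3 lb/h of salt enters n5.
water entering = 713.7×0.781 = 557.4 lb/h; overhead removed = 0.252×557.4 = 140.46 lb/h.
Concentrate = 713.7 − 140.46 = 573.24 lb/h.
Mass fraction = 156.3/573.24 = 0.273.

0.273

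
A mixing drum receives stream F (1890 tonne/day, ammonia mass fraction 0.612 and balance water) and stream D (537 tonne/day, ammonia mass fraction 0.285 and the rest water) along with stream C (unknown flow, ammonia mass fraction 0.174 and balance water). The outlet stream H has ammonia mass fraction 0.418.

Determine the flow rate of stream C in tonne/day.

1210 tonne/day

Let C be the unknown flow. Total out = 2427 + C.
ammonia balance: 1309.7 + 0.174·C = 0.418·(2427 + C)
(0.174 − 0.418)·C = 0.418×2427 − 1309.7 = -295.24
C = -295.24 / -0.244 = 1210 tonne/day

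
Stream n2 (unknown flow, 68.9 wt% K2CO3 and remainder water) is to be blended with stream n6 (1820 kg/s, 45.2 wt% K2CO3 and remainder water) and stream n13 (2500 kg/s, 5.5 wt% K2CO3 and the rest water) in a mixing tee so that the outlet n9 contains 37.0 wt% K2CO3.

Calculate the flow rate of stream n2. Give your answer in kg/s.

2001 kg/s

Let n2 be the unknown flow. Total out = 4320 + n2.
K2CO3 balance: 960.14 + 0.689·n2 = 0.370·(4320 + n2)
(0.689 − 0.370)·n2 = 0.370×4320 − 960.14 = 638.26
n2 = 638.26 / 0.319 = 2000.8 kg/s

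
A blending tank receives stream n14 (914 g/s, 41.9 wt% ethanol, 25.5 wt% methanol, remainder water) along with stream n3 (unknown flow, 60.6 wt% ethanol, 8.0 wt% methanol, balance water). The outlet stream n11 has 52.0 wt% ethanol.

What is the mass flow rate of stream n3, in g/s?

Let n3 be the unknown flow. Total out = 914 + n3.
ethanol balance: 382.97 + 0.606·n3 = 0.520·(914 + n3)
(0.606 − 0.520)·n3 = 0.520×914 − 382.97 = 92.314
n3 = 92.314 / 0.086 = 1073.4 g/s

1073 g/s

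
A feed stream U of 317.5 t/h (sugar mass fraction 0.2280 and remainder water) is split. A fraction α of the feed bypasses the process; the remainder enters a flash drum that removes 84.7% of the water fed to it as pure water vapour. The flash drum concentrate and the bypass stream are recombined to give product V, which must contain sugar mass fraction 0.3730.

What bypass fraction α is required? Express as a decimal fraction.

0.405

All 317.5×0.228 = 72.39 t/h of sugar reaches V, so V = 72.39/0.373 = 194.08 t/h and vapour = 123.42 t/h.
The evaporator receives (1−α)·317.5 of feed at 0.772 water and removes 0.847 of that water:
0.847×0.772×(1−α)×317.5 = 123.42
(1−α) = 123.42/207.61 = 0.5945;  α = 0.4055.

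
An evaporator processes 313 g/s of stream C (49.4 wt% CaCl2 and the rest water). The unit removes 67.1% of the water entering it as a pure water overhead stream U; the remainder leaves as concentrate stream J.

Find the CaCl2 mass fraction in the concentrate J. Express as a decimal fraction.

CaCl2 is not removed: 313×0.494 = 154.62 g/s of CaCl2 enters J.
water entering = 313×0.506 = 158.38 g/s; overhead removed = 0.671×158.38 = 106.27 g/s.
Concentrate = 313 − 106.27 = 206.73 g/s.
Mass fraction = 154.62/206.73 = 0.748.

0.748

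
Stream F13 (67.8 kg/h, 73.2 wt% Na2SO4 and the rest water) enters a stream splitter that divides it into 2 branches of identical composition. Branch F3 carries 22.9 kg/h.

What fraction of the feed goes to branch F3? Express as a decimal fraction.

Fraction to F3 = 22.9/67.8 = 0.3378.

0.338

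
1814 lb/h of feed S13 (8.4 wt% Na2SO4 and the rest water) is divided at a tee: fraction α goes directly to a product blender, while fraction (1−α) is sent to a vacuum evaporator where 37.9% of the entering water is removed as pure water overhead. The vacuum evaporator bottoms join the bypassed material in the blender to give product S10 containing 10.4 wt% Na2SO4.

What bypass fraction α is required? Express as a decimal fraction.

0.446

All 1814×0.084 = 152.38 lb/h of Na2SO4 reaches S10, so S10 = 152.38/0.104 = 1465.2 lb/h and vapour = 348.85 lb/h.
The evaporator receives (1−α)·1814 of feed at 0.916 water and removes 0.379 of that water:
0.379×0.916×(1−α)×1814 = 348.85
(1−α) = 348.85/629.76 = 0.5539;  α = 0.4461.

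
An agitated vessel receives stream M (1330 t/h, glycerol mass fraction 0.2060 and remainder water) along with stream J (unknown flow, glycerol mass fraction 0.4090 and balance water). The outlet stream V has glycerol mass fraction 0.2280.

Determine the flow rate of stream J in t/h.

161.7 t/h

Let J be the unknown flow. Total out = 1330 + J.
glycerol balance: 273.98 + 0.409·J = 0.228·(1330 + J)
(0.409 − 0.228)·J = 0.228×1330 − 273.98 = 29.26
J = 29.26 / 0.181 = 161.66 t/h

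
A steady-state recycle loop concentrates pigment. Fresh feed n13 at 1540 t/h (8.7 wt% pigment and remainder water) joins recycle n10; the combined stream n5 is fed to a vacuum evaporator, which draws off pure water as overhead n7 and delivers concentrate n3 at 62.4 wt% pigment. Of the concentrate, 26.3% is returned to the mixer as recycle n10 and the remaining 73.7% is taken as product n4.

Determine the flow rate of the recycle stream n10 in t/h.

Overall pigment balance (none leaves overhead): pigment in fresh feed = pigment in product, i.e. 1540×0.087 = (1−0.263)·n3·0.624.
n3 = 133.98/(0.624×0.737) = 291.33 t/h.
Recycle n10 = 0.263×291.33 = 76.62 t/h.

76.62 t/h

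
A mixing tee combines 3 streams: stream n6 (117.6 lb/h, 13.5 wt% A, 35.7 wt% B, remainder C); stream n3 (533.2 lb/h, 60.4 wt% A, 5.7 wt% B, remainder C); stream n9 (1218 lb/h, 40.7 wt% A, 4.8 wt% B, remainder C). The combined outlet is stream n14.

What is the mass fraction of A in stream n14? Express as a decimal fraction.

Total flow out = 117.6 + 533.2 + 1218 = 1868.8 lb/h.
A in = 117.6×0.135 + 533.2×0.604 + 1218×0.407 = 833.65 lb/h.
A mass fraction in n14 = 833.65/1868.8 = 0.446.

0.446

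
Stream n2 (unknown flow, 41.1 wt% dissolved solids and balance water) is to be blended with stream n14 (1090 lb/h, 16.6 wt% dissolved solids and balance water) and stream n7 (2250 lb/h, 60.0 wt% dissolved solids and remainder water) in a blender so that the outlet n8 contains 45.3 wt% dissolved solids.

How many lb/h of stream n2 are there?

426.7 lb/h

Let n2 be the unknown flow. Total out = 3340 + n2.
dissolved solids balance: 1530.9 + 0.411·n2 = 0.453·(3340 + n2)
(0.411 − 0.453)·n2 = 0.453×3340 − 1530.9 = -17.92
n2 = -17.92 / -0.042 = 426.67 lb/h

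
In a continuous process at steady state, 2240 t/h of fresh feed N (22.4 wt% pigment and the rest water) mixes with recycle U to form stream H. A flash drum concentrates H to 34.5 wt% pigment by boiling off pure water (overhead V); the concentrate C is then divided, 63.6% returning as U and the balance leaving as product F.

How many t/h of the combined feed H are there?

4781 t/h

Overall pigment balance (none leaves overhead): pigment in fresh feed = pigment in product, i.e. 2240×0.224 = (1−0.636)·C·0.345.
C = 501.76/(0.345×0.364) = 3995.5 t/h.
Recycle U = 0.636×3995.5 = 2541.2 t/h.
Combined feed H = 2240 + 2541.2 = 4781.2 t/h.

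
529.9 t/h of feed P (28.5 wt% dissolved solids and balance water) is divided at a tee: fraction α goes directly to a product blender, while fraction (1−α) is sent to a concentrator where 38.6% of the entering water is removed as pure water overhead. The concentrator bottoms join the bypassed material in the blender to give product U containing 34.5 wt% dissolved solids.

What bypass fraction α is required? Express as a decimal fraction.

0.370

All 529.9×0.285 = 151.02 t/h of dissolved solids reaches U, so U = 151.02/0.345 = 437.74 t/h and vapour = 92.157 t/h.
The evaporator receives (1−α)·529.9 of feed at 0.715 water and removes 0.386 of that water:
0.386×0.715×(1−α)×529.9 = 92.157
(1−α) = 92.157/146.25 = 0.6301;  α = 0.3699.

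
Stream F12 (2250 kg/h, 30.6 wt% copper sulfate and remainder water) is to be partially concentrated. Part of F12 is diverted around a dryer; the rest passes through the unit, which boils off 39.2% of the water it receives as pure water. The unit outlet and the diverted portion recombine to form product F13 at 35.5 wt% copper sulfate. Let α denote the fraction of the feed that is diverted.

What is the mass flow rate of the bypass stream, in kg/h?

1108 kg/h

All 2250×0.306 = 688.5 kg/h of copper sulfate reaches F13, so F13 = 688.5/0.355 = 1939.4 kg/h and vapour = 310.56 kg/h.
The evaporator receives (1−α)·2250 of feed at 0.694 water and removes 0.392 of that water:
0.392×0.694×(1−α)×2250 = 310.56
(1−α) = 310.56/612.11 = 0.5074;  α = 0.4926.
Bypass flow = 0.4926×2250 = 1108.4 kg/h.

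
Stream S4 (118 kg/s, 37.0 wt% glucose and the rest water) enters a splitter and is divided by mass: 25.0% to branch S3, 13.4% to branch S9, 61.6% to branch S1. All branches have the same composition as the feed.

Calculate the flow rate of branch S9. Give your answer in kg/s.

Branch S9 flow = 0.134×118 = 15.812 kg/s.

15.81 kg/s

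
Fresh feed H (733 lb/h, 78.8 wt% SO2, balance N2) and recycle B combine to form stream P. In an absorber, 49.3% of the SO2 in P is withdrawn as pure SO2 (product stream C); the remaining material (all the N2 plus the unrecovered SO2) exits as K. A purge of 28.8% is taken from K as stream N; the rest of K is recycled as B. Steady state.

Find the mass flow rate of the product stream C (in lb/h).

445.6 lb/h

SO2 in P: m_A = 733×0.788 + (1−0.288)·(1−0.493)·m_A, so m_A = 577.6/0.6390 = 903.9 lb/h.
Product C = 0.493×903.9 = 445.62 lb/h.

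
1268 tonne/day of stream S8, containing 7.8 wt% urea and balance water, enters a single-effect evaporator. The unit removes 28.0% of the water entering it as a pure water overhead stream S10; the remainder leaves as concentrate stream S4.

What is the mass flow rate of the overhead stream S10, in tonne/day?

327.3 tonne/day

water entering = 1268×0.922 = 1169.1 tonne/day; overhead removed = 0.280×1169.1 = 327.35 tonne/day.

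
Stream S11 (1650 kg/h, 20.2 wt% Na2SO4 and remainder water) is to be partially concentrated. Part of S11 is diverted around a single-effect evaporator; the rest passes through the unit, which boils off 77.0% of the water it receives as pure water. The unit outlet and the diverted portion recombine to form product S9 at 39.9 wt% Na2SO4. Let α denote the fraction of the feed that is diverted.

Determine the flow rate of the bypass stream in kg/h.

324.2 kg/h

All 1650×0.202 = 333.3 kg/h of Na2SO4 reaches S9, so S9 = 333.3/0.399 = 835.34 kg/h and vapour = 814.66 kg/h.
The evaporator receives (1−α)·1650 of feed at 0.798 water and removes 0.770 of that water:
0.770×0.798×(1−α)×1650 = 814.66
(1−α) = 814.66/1013.9 = 0.8035;  α = 0.1965.
Bypass flow = 0.1965×1650 = 324.18 kg/h.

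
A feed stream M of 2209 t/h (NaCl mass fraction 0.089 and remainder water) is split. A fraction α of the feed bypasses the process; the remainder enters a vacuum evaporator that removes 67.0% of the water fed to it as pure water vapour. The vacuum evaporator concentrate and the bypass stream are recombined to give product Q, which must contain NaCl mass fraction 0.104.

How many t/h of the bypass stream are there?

All 2209×0.089 = 196.6 t/h of NaCl reaches Q, so Q = 196.6/0.104 = 1890.4 t/h and vapour = 318.61 t/h.
The evaporator receives (1−α)·2209 of feed at 0.911 water and removes 0.670 of that water:
0.670×0.911×(1−α)×2209 = 318.61
(1−α) = 318.61/1348.3 = 0.2363;  α = 0.7637.
Bypass flow = 0.7637×2209 = 1687 t/h.

1687 t/h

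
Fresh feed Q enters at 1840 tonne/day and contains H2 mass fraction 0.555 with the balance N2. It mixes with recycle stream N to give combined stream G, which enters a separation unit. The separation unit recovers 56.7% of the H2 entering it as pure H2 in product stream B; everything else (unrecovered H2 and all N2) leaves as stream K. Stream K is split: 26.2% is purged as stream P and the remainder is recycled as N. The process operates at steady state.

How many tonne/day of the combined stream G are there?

4626 tonne/day

N2 enters only via Q and leaves only via the purge: 1840×0.445 = 0.262×(N2 in K), and the separation unit passes all N2, so N2 in G = N2 in K = 3125.2 tonne/day.
H2 in G: m_A = 1840×0.555 + (1−0.262)·(1−0.567)·m_A, so m_A = 1021.2/0.6804 = 1500.8 tonne/day.
G = 1500.8 + 3125.2 = 4626 tonne/day.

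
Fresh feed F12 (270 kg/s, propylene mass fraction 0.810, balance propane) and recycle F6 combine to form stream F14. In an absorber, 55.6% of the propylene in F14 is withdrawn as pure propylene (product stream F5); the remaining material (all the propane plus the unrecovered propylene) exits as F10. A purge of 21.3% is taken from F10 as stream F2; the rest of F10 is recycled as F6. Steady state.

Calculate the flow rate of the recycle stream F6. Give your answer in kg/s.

propane enters only via F12 and leaves only via the purge: 270×0.190 = 0.213×(propane in F10), and the absorber passes all propane, so propane in F14 = propane in F10 = 240.85 kg/s.
propylene in F14: m_A = 270×0.810 + (1−0.213)·(1−0.556)·m_A, so m_A = 218.7/0.6506 = 336.17 kg/s.
F10 = (1−0.556)×336.17 + 240.85 = 390.1 kg/s.
Recycle F6 = (1−0.213)×390.1 = 307.01 kg/s.

307 kg/s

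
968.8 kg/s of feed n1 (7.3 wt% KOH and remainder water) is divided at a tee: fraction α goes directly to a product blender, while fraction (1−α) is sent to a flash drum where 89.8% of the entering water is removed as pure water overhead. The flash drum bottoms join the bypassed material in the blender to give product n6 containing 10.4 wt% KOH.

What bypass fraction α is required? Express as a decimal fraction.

All 968.8×0.073 = 70.722 kg/s of KOH reaches n6, so n6 = 70.722/0.104 = 680.02 kg/s and vapour = 288.78 kg/s.
The evaporator receives (1−α)·968.8 of feed at 0.927 water and removes 0.898 of that water:
0.898×0.927×(1−α)×968.8 = 288.78
(1−α) = 288.78/806.47 = 0.3581;  α = 0.6419.

0.642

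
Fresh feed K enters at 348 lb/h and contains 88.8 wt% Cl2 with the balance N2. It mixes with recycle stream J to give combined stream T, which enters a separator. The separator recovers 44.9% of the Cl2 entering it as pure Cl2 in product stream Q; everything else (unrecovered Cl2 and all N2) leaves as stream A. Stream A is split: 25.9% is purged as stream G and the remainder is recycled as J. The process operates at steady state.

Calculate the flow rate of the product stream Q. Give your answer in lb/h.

Cl2 in T: m_A = 348×0.888 + (1−0.259)·(1−0.449)·m_A, so m_A = 309.02/0.5917 = 522.26 lb/h.
Product Q = 0.449×522.26 = 234.49 lb/h.

234.5 lb/h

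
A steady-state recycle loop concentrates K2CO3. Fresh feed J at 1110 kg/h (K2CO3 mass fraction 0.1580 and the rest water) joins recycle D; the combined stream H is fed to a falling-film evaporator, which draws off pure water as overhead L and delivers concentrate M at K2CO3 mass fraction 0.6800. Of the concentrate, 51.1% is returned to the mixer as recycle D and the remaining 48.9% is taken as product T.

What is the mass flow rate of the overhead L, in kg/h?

Overall K2CO3 balance (none leaves overhead): K2CO3 in fresh feed = K2CO3 in product, i.e. 1110×0.158 = (1−0.511)·M·0.680.
M = 175.38/(0.680×0.489) = 527.43 kg/h.
Recycle D = 0.511×527.43 = 269.52 kg/h.
Combined feed H = 1110 + 269.52 = 1379.5 kg/h.
Overhead L = H − M = 1379.5 − 527.43 = 852.09 kg/h.

852.1 kg/h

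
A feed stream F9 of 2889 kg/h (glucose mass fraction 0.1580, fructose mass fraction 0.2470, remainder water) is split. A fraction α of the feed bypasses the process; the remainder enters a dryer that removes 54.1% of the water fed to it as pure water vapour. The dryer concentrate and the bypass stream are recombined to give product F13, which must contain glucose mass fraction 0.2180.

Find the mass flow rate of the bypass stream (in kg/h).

418.8 kg/h

All 2889×0.158 = 456.46 kg/h of glucose reaches F13, so F13 = 456.46/0.218 = 2093.9 kg/h and vapour = 795.14 kg/h.
The evaporator receives (1−α)·2889 of feed at 0.595 water and removes 0.541 of that water:
0.541×0.595×(1−α)×2889 = 795.14
(1−α) = 795.14/929.95 = 0.8550;  α = 0.1450.
Bypass flow = 0.1450×2889 = 418.82 kg/h.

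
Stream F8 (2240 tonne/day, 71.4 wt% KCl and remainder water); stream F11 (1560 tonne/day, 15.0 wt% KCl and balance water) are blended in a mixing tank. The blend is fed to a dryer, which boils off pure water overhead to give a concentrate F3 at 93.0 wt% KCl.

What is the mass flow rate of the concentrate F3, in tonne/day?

KCl entering = 2240×0.714 + 1560×0.150 = 1833.4 tonne/day.
All KCl reports to F3, so F3 = 1833.4/0.930 = 1971.4 tonne/day.

1971 tonne/day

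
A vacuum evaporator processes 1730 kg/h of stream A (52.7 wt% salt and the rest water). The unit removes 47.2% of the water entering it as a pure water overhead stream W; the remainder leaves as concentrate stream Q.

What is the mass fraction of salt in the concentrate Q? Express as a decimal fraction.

salt is not removed: 1730×0.527 = 911.71 kg/h of salt enters Q.
water entering = 1730×0.473 = 818.29 kg/h; overhead removed = 0.472×818.29 = 386.23 kg/h.
Concentrate = 1730 − 386.23 = 1343.8 kg/h.
Mass fraction = 911.71/1343.8 = 0.678.

0.678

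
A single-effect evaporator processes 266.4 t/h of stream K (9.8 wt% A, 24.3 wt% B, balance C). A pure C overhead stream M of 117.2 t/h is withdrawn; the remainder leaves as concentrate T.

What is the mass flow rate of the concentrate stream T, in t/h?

149.2 t/h

Concentrate = 266.4 − 117.2 = 149.2 t/h.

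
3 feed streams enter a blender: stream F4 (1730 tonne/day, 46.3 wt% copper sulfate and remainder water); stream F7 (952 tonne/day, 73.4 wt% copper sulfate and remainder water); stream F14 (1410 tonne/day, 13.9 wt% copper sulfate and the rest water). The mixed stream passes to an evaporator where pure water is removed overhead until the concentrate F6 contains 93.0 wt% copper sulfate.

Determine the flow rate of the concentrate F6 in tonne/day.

1823 tonne/day

copper sulfate entering = 1730×0.463 + 952×0.734 + 1410×0.139 = 1695.7 tonne/day.
All copper sulfate reports to F6, so F6 = 1695.7/0.930 = 1823.4 tonne/day.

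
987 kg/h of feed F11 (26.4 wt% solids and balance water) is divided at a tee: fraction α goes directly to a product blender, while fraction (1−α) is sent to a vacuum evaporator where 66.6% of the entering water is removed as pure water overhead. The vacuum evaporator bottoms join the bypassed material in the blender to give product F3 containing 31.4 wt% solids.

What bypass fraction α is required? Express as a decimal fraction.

0.675

All 987×0.264 = 260.57 kg/h of solids reaches F3, so F3 = 260.57/0.314 = 829.83 kg/h and vapour = 157.17 kg/h.
The evaporator receives (1−α)·987 of feed at 0.736 water and removes 0.666 of that water:
0.666×0.736×(1−α)×987 = 157.17
(1−α) = 157.17/483.8 = 0.3249;  α = 0.6751.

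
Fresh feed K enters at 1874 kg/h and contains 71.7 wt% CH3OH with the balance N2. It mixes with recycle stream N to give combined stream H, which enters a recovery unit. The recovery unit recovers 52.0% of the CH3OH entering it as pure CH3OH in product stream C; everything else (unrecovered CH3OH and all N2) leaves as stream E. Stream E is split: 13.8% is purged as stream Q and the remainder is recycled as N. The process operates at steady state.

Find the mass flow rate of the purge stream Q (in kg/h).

N2 enters only via K and leaves only via the purge: 1874×0.283 = 0.138×(N2 in E), and the recovery unit passes all N2, so N2 in H = N2 in E = 3843.1 kg/h.
CH3OH in H: m_A = 1874×0.717 + (1−0.138)·(1−0.520)·m_A, so m_A = 1343.7/0.5862 = 2292 kg/h.
E = (1−0.520)×2292 + 3843.1 = 4943.2 kg/h.
Purge Q = 0.138×4943.2 = 682.16 kg/h.

682.2 kg/h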